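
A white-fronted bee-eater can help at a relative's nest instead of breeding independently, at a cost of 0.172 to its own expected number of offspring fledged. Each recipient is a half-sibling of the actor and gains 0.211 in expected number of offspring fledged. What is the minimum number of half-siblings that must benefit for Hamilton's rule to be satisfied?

4

r to a half-sibling = 1/4 (half-sibs share one parent — one path of length 2: r = (1/2)^2 = 1/4).
Hamilton's rule: n·r·B > C  ⇒  n > C/(r·B) = 0.172/(0.25·0.211) = 3.261.
The smallest integer exceeding 3.261 is 4.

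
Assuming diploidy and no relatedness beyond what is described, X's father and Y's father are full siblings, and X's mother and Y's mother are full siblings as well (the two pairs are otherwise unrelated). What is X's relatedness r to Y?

0.25

With two independent routes of shared ancestry, r is the sum of the two contributions.
X and Y are related in two ways: first cousins through their fathers (r = 1/8) and first cousins through their mothers (r = 1/8) — i.e. double first cousins.
r = 1/8 + 1/8 = 1/4 = 0.25.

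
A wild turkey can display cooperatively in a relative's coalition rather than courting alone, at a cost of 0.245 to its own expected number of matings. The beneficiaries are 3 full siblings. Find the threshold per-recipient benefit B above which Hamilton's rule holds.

0.1633

r to a full sibling = 0.5 (full sibs share both parents — two paths of length 2: r = 2·(1/2)^2 = 1/2).
Hamilton's rule with n recipients of equal r: n·r·B > C, so B > C/(n·r) = 0.245/(3·0.5) = 0.1633.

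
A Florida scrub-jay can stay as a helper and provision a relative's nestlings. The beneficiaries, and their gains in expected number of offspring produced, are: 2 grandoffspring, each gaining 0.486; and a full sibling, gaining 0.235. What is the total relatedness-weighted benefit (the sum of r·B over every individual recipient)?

0.3605

r to a grandoffspring = 0.25 (two parent–offspring links: r = (1/2)^2 = 1/4).
r to a full sibling = 1/2 (full sibs share both parents — two paths of length 2: r = 2·(1/2)^2 = 1/2).
Summing one r·B term per recipient: 2·0.25·0.486 + 1·0.5·0.235 = 0.3605.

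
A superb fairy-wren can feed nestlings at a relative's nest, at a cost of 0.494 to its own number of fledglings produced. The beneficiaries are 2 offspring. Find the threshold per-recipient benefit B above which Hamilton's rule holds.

0.494

r to an offspring = 1/2 (one parent–offspring link: r = (1/2)^1 = 1/2).
Hamilton's rule with n recipients of equal r: n·r·B > C, so B > C/(n·r) = 0.494/(2·0.5) = 0.494.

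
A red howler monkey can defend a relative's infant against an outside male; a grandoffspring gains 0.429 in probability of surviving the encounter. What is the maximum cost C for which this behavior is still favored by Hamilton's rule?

0.10725

r to a grandoffspring = 1/4 (two parent–offspring links: r = (1/2)^2 = 1/4).
Hamilton's rule: n·r·B > C, so the trait is favored while C < n·r·B = 1·0.25·0.429 = 0.10725.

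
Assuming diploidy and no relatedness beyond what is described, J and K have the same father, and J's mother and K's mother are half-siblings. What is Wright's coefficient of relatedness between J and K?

With two independent routes of shared ancestry, r is the sum of the two contributions.
J and K are related in two ways: half-sibs through their shared father (r = 1/4) and half first cousins through their mothers (r = 1/16).
r = 1/4 + 1/16 = 5/16 = 0.3125.

0.3125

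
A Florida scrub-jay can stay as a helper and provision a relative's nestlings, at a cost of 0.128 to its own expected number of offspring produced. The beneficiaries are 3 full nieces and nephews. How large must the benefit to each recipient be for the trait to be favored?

0.1707

r to a full niece or nephew = 1/4 (full aunt/uncle↔niece/nephew: two paths of length 3 through the shared grandparent pair: r = 2·(1/2)^3 = 1/4).
Hamilton's rule with n recipients of equal r: n·r·B > C, so B > C/(n·r) = 0.128/(3·0.25) = 0.1707.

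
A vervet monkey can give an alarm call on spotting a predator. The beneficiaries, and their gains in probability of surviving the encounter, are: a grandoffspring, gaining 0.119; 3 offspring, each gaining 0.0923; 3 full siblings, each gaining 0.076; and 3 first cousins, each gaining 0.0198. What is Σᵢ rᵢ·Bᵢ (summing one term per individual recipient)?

r to a grandoffspring = 1/4 (two parent–offspring links: r = (1/2)^2 = 1/4).
r to an offspring = 1/2 (one parent–offspring link: r = (1/2)^1 = 1/2).
r to a full sibling = 1/2 (full sibs share both parents — two paths of length 2: r = 2·(1/2)^2 = 1/2).
r to a first cousin = 1/8 (first cousins share one grandparent pair — two paths of length 4: r = 2·(1/2)^4 = 1/8).
Summing one r·B term per recipient: 1·0.25·0.119 + 3·0.5·0.0923 + 3·0.5·0.076 + 3·0.125·0.0198 = 0.289625.

0.289625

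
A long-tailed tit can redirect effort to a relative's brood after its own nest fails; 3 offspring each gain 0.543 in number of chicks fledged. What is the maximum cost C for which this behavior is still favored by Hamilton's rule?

0.8145

r to an offspring = 0.5 (one parent–offspring link: r = (1/2)^1 = 1/2).
Hamilton's rule: n·r·B > C, so the trait is favored while C < n·r·B = 3·0.5·0.543 = 0.8145.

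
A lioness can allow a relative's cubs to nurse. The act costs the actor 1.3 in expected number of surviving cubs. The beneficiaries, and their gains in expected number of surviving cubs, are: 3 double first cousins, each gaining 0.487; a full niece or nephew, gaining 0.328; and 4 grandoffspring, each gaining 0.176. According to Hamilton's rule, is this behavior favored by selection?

No

Hamilton's rule: the trait is favored when the sum of r·B over every recipient exceeds the actor's cost C.
r to a double first cousin = 0.25 (double first cousins share both grandparent pairs — four paths of length 4: r = 4·(1/2)^4 = 1/4).
r to a full niece or nephew = 1/4 (full aunt/uncle↔niece/nephew: two paths of length 3 through the shared grandparent pair: r = 2·(1/2)^3 = 1/4).
r to a grandoffspring = 0.25 (two parent–offspring links: r = (1/2)^2 = 1/4).
Summing one r·B term per recipient: 3·0.25·0.487 + 1·0.25·0.328 + 4·0.25·0.176 = 0.62325.
0.62325 < 1.3: the indirect benefit is less than the cost.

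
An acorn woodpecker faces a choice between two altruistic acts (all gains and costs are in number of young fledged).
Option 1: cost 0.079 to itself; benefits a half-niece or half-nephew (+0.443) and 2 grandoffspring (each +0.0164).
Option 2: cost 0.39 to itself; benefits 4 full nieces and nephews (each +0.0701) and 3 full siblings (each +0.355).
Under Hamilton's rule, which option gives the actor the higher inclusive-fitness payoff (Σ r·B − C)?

Option 2

Option 1: r to a half-niece or half-nephew = 0.125.
Option 1: r to a grandoffspring = 0.25.
Option 1: Σ r·B − C = (1·0.125·0.443 + 2·0.25·0.0164) − 0.079 = -0.015425.
Option 2: r to a full niece or nephew = 0.25.
Option 2: r to a full sibling = 0.5.
Option 2: Σ r·B − C = (4·0.25·0.0701 + 3·0.5·0.355) − 0.39 = 0.2126.
Option 2 has the higher net inclusive-fitness payoff.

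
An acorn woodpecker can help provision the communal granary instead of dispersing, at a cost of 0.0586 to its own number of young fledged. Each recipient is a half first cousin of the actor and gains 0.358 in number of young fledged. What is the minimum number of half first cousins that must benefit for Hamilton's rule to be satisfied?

r to a half first cousin = 1/16 (half first cousins share one grandparent — one path of length 4: r = (1/2)^4 = 1/16).
Hamilton's rule: n·r·B > C  ⇒  n > C/(r·B) = 0.0586/(0.0625·0.358) = 2.619.
The smallest integer exceeding 2.619 is 3.

3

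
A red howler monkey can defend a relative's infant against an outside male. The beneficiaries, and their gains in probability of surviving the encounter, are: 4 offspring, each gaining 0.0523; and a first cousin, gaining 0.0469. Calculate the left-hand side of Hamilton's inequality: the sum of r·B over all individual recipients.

r to an offspring = 1/2 (one parent–offspring link: r = (1/2)^1 = 1/2).
r to a first cousin = 0.125 (first cousins share one grandparent pair — two paths of length 4: r = 2·(1/2)^4 = 1/8).
Summing one r·B term per recipient: 4·0.5·0.0523 + 1·0.125·0.0469 = 0.1104625.

0.1104625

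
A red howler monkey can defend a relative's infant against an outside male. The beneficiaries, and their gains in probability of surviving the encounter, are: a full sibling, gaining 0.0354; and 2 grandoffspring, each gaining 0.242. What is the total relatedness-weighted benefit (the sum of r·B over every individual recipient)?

0.1387

r to a full sibling = 0.5 (full sibs share both parents — two paths of length 2: r = 2·(1/2)^2 = 1/2).
r to a grandoffspring = 1/4 (two parent–offspring links: r = (1/2)^2 = 1/4).
Summing one r·B term per recipient: 1·0.5·0.0354 + 2·0.25·0.242 = 0.1387.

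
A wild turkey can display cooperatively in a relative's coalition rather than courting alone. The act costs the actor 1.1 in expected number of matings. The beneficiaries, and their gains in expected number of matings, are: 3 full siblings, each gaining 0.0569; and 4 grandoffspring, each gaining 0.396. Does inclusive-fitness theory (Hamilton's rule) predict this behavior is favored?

No

Hamilton's rule: the trait is favored when the sum of r·B over every recipient exceeds the actor's cost C.
r to a full sibling = 0.5 (full sibs share both parents — two paths of length 2: r = 2·(1/2)^2 = 1/2).
r to a grandoffspring = 0.25 (two parent–offspring links: r = (1/2)^2 = 1/4).
Summing one r·B term per recipient: 3·0.5·0.0569 + 4·0.25·0.396 = 0.48135.
0.48135 < 1.1: the indirect benefit is less than the cost.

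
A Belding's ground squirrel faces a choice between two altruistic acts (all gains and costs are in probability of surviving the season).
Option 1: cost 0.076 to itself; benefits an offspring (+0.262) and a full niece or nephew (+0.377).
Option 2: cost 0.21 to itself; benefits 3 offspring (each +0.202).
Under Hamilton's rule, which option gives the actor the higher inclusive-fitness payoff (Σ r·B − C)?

Option 1: r to an offspring = 0.5.
Option 1: r to a full niece or nephew = 0.25.
Option 1: Σ r·B − C = (1·0.5·0.262 + 1·0.25·0.377) − 0.076 = 0.14925.
Option 2: r to an offspring = 0.5.
Option 2: Σ r·B − C = (3·0.5·0.202) − 0.21 = 0.093.
Option 1 has the higher net inclusive-fitness payoff.

Option 1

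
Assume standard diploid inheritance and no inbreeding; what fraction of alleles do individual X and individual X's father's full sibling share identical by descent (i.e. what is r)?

Each parent–offspring link contributes a factor of 1/2, and independent paths through distinct common ancestors add.
Full aunt/uncle↔niece/nephew: two paths of length 3 through the shared grandparent pair: r = 2·(1/2)^3 = 1/4.

0.25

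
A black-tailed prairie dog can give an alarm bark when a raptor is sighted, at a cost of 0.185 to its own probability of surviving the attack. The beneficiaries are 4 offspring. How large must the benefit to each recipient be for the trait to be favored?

r to an offspring = 0.5 (one parent–offspring link: r = (1/2)^1 = 1/2).
Hamilton's rule with n recipients of equal r: n·r·B > C, so B > C/(n·r) = 0.185/(4·0.5) = 0.0925.

0.0925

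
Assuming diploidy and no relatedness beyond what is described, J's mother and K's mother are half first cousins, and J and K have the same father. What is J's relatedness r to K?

0.265625

Independent pedigree routes through distinct common ancestors add.
J and K are related in two ways: half second cousins through their mothers (r = 1/64) and half-sibs through their shared father (r = 1/4).
r = 1/64 + 1/4 = 17/64 = 0.265625.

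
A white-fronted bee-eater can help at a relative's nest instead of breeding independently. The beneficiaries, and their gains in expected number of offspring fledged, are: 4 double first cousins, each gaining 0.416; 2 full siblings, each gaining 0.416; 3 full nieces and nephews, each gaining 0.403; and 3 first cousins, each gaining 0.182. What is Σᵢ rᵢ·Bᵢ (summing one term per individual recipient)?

1.2025

r to a double first cousin = 1/4 (double first cousins share both grandparent pairs — four paths of length 4: r = 4·(1/2)^4 = 1/4).
r to a full sibling = 1/2 (full sibs share both parents — two paths of length 2: r = 2·(1/2)^2 = 1/2).
r to a full niece or nephew = 1/4 (full aunt/uncle↔niece/nephew: two paths of length 3 through the shared grandparent pair: r = 2·(1/2)^3 = 1/4).
r to a first cousin = 0.125 (first cousins share one grandparent pair — two paths of length 4: r = 2·(1/2)^4 = 1/8).
Summing one r·B term per recipient: 4·0.25·0.416 + 2·0.5·0.416 + 3·0.25·0.403 + 3·0.125·0.182 = 1.2025.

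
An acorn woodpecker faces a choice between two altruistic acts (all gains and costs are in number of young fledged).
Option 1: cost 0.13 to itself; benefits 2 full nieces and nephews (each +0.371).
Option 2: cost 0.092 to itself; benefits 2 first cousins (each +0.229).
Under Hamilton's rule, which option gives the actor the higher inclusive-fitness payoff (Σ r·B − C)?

Option 1

Option 1: r to a full niece or nephew = 0.25.
Option 1: Σ r·B − C = (2·0.25·0.371) − 0.13 = 0.0555.
Option 2: r to a first cousin = 0.125.
Option 2: Σ r·B − C = (2·0.125·0.229) − 0.092 = -0.03475.
Option 1 has the higher net inclusive-fitness payoff.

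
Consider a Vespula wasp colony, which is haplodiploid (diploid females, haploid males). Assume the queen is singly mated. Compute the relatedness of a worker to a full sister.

0.75

Haplodiploid full sisters inherit their father's entire haploid genome identically (contributing 1/2) and on average half of their mother's contribution (1/2 · 1/2 = 1/4); r = 1/2 + 1/4 = 3/4.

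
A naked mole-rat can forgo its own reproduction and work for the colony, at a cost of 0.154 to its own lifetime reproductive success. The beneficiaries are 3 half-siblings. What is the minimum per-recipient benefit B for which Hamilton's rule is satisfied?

0.2053

r to a half-sibling = 0.25 (half-sibs share one parent — one path of length 2: r = (1/2)^2 = 1/4).
Hamilton's rule with n recipients of equal r: n·r·B > C, so B > C/(n·r) = 0.154/(3·0.25) = 0.2053.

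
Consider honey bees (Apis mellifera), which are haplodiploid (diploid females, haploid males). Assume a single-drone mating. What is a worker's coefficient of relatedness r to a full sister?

Haplodiploid full sisters inherit their father's entire haploid genome identically (contributing 1/2) and on average half of their mother's contribution (1/2 · 1/2 = 1/4); r = 1/2 + 1/4 = 3/4.

0.75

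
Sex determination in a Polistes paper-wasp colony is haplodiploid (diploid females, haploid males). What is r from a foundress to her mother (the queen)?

One meiotic link between diploid queen and diploid daughter: r = 1/2.

0.5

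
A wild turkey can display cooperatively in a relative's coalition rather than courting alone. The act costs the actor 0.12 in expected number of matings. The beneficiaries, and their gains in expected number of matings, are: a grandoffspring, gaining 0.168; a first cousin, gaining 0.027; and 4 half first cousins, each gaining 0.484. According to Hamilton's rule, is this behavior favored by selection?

Hamilton's rule: the trait is favored when the sum of r·B over every recipient exceeds the actor's cost C.
r to a grandoffspring = 1/4 (two parent–offspring links: r = (1/2)^2 = 1/4).
r to a first cousin = 0.125 (first cousins share one grandparent pair — two paths of length 4: r = 2·(1/2)^4 = 1/8).
r to a half first cousin = 1/16 (half first cousins share one grandparent — one path of length 4: r = (1/2)^4 = 1/16).
Summing one r·B term per recipient: 1·0.25·0.168 + 1·0.125·0.027 + 4·0.0625·0.484 = 0.166375.
0.166375 > 0.12: the indirect benefit exceeds the cost.

Yes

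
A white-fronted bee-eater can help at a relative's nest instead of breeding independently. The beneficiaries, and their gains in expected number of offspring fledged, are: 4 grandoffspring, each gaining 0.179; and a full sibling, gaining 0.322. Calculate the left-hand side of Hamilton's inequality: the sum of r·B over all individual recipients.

0.34

r to a grandoffspring = 1/4 (two parent–offspring links: r = (1/2)^2 = 1/4).
r to a full sibling = 1/2 (full sibs share both parents — two paths of length 2: r = 2·(1/2)^2 = 1/2).
Summing one r·B term per recipient: 4·0.25·0.179 + 1·0.5·0.322 = 0.34.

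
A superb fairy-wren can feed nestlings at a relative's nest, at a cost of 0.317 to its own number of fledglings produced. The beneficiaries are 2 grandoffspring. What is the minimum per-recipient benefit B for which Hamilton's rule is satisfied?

r to a grandoffspring = 1/4 (two parent–offspring links: r = (1/2)^2 = 1/4).
Hamilton's rule with n recipients of equal r: n·r·B > C, so B > C/(n·r) = 0.317/(2·0.25) = 0.634.

0.634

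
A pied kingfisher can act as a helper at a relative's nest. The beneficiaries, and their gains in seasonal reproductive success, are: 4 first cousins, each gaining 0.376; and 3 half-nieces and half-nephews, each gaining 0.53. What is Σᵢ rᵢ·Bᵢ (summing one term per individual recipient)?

r to a first cousin = 1/8 (first cousins share one grandparent pair — two paths of length 4: r = 2·(1/2)^4 = 1/8).
r to a half-niece or half-nephew = 0.125 (half-aunt/uncle↔niece/nephew: one path of length 3: r = (1/2)^3 = 1/8).
Summing one r·B term per recipient: 4·0.125·0.376 + 3·0.125·0.53 = 0.38675.

0.38675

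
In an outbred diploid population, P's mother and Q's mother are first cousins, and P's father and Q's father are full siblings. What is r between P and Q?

0.15625

Wright's path rule: contributions from independent ancestry routes add.
P and Q are related in two ways: second cousins through their mothers (r = 1/32) and first cousins through their fathers (r = 1/8).
r = 1/32 + 1/8 = 0.15625.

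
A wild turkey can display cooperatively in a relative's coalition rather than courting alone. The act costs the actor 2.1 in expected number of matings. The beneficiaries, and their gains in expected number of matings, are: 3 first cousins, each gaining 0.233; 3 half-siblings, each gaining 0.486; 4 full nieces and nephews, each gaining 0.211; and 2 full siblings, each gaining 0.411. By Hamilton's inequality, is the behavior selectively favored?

No

Hamilton's rule: the trait is favored when the sum of r·B over every recipient exceeds the actor's cost C.
r to a first cousin = 1/8 (first cousins share one grandparent pair — two paths of length 4: r = 2·(1/2)^4 = 1/8).
r to a half-sibling = 0.25 (half-sibs share one parent — one path of length 2: r = (1/2)^2 = 1/4).
r to a full niece or nephew = 0.25 (full aunt/uncle↔niece/nephew: two paths of length 3 through the shared grandparent pair: r = 2·(1/2)^3 = 1/4).
r to a full sibling = 0.5 (full sibs share both parents — two paths of length 2: r = 2·(1/2)^2 = 1/2).
Summing one r·B term per recipient: 3·0.125·0.233 + 3·0.25·0.486 + 4·0.25·0.211 + 2·0.5·0.411 = 1.073875.
1.073875 < 2.1: the indirect benefit is less than the cost.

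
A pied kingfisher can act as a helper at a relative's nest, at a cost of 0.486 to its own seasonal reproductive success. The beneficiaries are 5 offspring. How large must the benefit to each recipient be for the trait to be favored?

r to an offspring = 0.5 (one parent–offspring link: r = (1/2)^1 = 1/2).
Hamilton's rule with n recipients of equal r: n·r·B > C, so B > C/(n·r) = 0.486/(5·0.5) = 0.1944.

0.1944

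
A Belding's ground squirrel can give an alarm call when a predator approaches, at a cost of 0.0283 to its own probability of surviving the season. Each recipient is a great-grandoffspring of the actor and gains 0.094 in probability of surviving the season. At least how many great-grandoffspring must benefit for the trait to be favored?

3

r to a great-grandoffspring = 0.125 (three parent–offspring links: r = (1/2)^3 = 1/8).
Hamilton's rule: n·r·B > C  ⇒  n > C/(r·B) = 0.0283/(0.125·0.094) = 2.409.
The smallest integer exceeding 2.409 is 3.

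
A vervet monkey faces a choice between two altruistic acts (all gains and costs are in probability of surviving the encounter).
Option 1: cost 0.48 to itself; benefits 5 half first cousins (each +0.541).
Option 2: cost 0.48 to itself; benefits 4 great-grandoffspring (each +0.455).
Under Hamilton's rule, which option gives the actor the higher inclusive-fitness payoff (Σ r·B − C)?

Option 2

Option 1: r to a half first cousin = 0.0625.
Option 1: Σ r·B − C = (5·0.0625·0.541) − 0.48 = -0.3109375.
Option 2: r to a great-grandoffspring = 0.125.
Option 2: Σ r·B − C = (4·0.125·0.455) − 0.48 = -0.2525.
Option 2 has the higher net inclusive-fitness payoff.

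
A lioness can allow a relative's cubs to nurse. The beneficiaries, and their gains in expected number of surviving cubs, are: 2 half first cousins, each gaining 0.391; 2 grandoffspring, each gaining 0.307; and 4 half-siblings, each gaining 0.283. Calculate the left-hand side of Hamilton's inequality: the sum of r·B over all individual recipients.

r to a half first cousin = 1/16 (half first cousins share one grandparent — one path of length 4: r = (1/2)^4 = 1/16).
r to a grandoffspring = 1/4 (two parent–offspring links: r = (1/2)^2 = 1/4).
r to a half-sibling = 1/4 (half-sibs share one parent — one path of length 2: r = (1/2)^2 = 1/4).
Summing one r·B term per recipient: 2·0.0625·0.391 + 2·0.25·0.307 + 4·0.25·0.283 = 0.485375.

0.485375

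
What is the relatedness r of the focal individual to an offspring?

0.5

Each parent–offspring link contributes a factor of 1/2, and independent paths through distinct common ancestors add.
One parent–offspring link: r = (1/2)^1 = 1/2.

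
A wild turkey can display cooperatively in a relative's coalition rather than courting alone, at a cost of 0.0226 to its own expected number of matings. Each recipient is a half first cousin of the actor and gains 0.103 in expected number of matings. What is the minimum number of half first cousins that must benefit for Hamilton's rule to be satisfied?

r to a half first cousin = 1/16 (half first cousins share one grandparent — one path of length 4: r = (1/2)^4 = 1/16).
Hamilton's rule: n·r·B > C  ⇒  n > C/(r·B) = 0.0226/(0.0625·0.103) = 3.511.
The smallest integer exceeding 3.511 is 4.

4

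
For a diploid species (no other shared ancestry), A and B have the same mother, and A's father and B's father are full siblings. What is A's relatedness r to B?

Independent pedigree routes through distinct common ancestors add.
A and B are related in two ways: half-sibs through their shared mother (r = 1/4) and first cousins through their fathers (r = 1/8).
r = 1/4 + 1/8 = 3/8 = 0.375.

0.375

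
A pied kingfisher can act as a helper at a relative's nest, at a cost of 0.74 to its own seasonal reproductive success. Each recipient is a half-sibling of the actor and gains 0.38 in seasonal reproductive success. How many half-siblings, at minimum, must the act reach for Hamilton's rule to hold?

8

r to a half-sibling = 0.25 (half-sibs share one parent — one path of length 2: r = (1/2)^2 = 1/4).
Hamilton's rule: n·r·B > C  ⇒  n > C/(r·B) = 0.74/(0.25·0.38) = 7.789.
The smallest integer exceeding 7.789 is 8.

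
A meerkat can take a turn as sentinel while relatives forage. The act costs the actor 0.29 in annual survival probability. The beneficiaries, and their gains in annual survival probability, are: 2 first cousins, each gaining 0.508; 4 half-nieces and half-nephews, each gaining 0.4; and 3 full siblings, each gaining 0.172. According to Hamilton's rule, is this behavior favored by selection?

Yes

Hamilton's rule: the trait is favored when the sum of r·B over every recipient exceeds the actor's cost C.
r to a first cousin = 1/8 (first cousins share one grandparent pair — two paths of length 4: r = 2·(1/2)^4 = 1/8).
r to a half-niece or half-nephew = 1/8 (half-aunt/uncle↔niece/nephew: one path of length 3: r = (1/2)^3 = 1/8).
r to a full sibling = 1/2 (full sibs share both parents — two paths of length 2: r = 2·(1/2)^2 = 1/2).
Summing one r·B term per recipient: 2·0.125·0.508 + 4·0.125·0.4 + 3·0.5·0.172 = 0.585.
0.585 > 0.29: the indirect benefit exceeds the cost.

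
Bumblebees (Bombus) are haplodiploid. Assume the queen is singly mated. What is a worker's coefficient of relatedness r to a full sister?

0.75

Haplodiploid full sisters inherit their father's entire haploid genome identically (contributing 1/2) and on average half of their mother's contribution (1/2 · 1/2 = 1/4); r = 1/2 + 1/4 = 3/4.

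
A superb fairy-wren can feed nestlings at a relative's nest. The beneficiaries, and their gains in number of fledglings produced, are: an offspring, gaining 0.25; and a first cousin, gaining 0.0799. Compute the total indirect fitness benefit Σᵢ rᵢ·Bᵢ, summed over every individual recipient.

0.1349875

r to an offspring = 0.5 (one parent–offspring link: r = (1/2)^1 = 1/2).
r to a first cousin = 0.125 (first cousins share one grandparent pair — two paths of length 4: r = 2·(1/2)^4 = 1/8).
Summing one r·B term per recipient: 1·0.5·0.25 + 1·0.125·0.0799 = 0.1349875.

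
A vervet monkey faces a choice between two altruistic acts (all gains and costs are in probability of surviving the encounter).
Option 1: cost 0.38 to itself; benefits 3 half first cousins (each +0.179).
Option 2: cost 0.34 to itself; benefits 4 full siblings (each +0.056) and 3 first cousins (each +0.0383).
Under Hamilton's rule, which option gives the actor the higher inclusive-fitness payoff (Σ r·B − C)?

Option 1: r to a half first cousin = 0.0625.
Option 1: Σ r·B − C = (3·0.0625·0.179) − 0.38 = -0.3464375.
Option 2: r to a full sibling = 0.5.
Option 2: r to a first cousin = 0.125.
Option 2: Σ r·B − C = (4·0.5·0.056 + 3·0.125·0.0383) − 0.34 = -0.2136375.
Option 2 has the higher net inclusive-fitness payoff.

Option 2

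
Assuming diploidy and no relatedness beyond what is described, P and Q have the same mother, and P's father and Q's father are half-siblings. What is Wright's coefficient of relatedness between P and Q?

Independent pedigree routes through distinct common ancestors add.
P and Q are related in two ways: half-sibs through their shared mother (r = 1/4) and half first cousins through their fathers (r = 1/16).
r = 1/4 + 1/16 = 5/16 = 0.3125.

0.3125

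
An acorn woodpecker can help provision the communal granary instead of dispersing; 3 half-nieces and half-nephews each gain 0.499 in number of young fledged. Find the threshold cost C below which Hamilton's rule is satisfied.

r to a half-niece or half-nephew = 0.125 (half-aunt/uncle↔niece/nephew: one path of length 3: r = (1/2)^3 = 1/8).
Hamilton's rule: n·r·B > C, so the trait is favored while C < n·r·B = 3·0.125·0.499 = 0.187125.

0.187125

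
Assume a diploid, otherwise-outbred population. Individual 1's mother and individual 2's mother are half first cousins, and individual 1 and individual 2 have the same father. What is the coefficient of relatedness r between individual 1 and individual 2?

With two independent routes of shared ancestry, r is the sum of the two contributions.
Individual 1 and individual 2 are related in two ways: half second cousins through their mothers (r = 1/64) and half-sibs through their shared father (r = 1/4).
r = 1/64 + 1/4 = 17/64 = 0.265625.

0.265625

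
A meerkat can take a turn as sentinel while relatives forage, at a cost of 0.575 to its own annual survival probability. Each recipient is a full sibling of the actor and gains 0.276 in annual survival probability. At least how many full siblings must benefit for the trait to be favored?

5

r to a full sibling = 1/2 (full sibs share both parents — two paths of length 2: r = 2·(1/2)^2 = 1/2).
Hamilton's rule: n·r·B > C  ⇒  n > C/(r·B) = 0.575/(0.5·0.276) = 4.167.
The smallest integer exceeding 4.167 is 5.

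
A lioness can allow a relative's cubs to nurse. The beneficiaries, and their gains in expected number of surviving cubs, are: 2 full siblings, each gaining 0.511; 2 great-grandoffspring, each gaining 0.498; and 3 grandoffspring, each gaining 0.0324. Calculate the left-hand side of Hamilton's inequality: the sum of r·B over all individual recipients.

r to a full sibling = 0.5 (full sibs share both parents — two paths of length 2: r = 2·(1/2)^2 = 1/2).
r to a great-grandoffspring = 1/8 (three parent–offspring links: r = (1/2)^3 = 1/8).
r to a grandoffspring = 1/4 (two parent–offspring links: r = (1/2)^2 = 1/4).
Summing one r·B term per recipient: 2·0.5·0.511 + 2·0.125·0.498 + 3·0.25·0.0324 = 0.6598.

0.6598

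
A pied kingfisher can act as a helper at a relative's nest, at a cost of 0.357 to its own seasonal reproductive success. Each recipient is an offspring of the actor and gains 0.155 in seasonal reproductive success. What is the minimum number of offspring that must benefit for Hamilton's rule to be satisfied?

r to an offspring = 1/2 (one parent–offspring link: r = (1/2)^1 = 1/2).
Hamilton's rule: n·r·B > C  ⇒  n > C/(r·B) = 0.357/(0.5·0.155) = 4.606.
The smallest integer exceeding 4.606 is 5.

5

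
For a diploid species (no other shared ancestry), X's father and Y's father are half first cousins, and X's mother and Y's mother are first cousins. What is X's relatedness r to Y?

Independent pedigree routes through distinct common ancestors add.
X and Y are related in two ways: half second cousins through their fathers (r = 1/64) and second cousins through their mothers (r = 1/32).
r = 1/64 + 1/32 = 3/64 = 0.046875.

0.046875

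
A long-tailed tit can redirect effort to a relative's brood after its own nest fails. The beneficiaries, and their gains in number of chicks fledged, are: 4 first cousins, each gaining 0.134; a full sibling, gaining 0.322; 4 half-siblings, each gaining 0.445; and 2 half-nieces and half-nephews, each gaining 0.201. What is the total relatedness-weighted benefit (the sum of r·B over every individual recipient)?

r to a first cousin = 0.125 (first cousins share one grandparent pair — two paths of length 4: r = 2·(1/2)^4 = 1/8).
r to a full sibling = 1/2 (full sibs share both parents — two paths of length 2: r = 2·(1/2)^2 = 1/2).
r to a half-sibling = 1/4 (half-sibs share one parent — one path of length 2: r = (1/2)^2 = 1/4).
r to a half-niece or half-nephew = 1/8 (half-aunt/uncle↔niece/nephew: one path of length 3: r = (1/2)^3 = 1/8).
Summing one r·B term per recipient: 4·0.125·0.134 + 1·0.5·0.322 + 4·0.25·0.445 + 2·0.125·0.201 = 0.72325.

0.72325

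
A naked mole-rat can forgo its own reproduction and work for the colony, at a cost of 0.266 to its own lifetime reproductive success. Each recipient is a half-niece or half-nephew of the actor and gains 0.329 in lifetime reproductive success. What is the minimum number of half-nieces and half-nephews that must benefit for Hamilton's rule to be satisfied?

r to a half-niece or half-nephew = 0.125 (half-aunt/uncle↔niece/nephew: one path of length 3: r = (1/2)^3 = 1/8).
Hamilton's rule: n·r·B > C  ⇒  n > C/(r·B) = 0.266/(0.125·0.329) = 6.468.
The smallest integer exceeding 6.468 is 7.

7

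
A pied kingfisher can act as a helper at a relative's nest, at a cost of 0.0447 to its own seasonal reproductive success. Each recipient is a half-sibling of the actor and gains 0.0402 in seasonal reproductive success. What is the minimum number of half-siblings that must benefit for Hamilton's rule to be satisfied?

5

r to a half-sibling = 1/4 (half-sibs share one parent — one path of length 2: r = (1/2)^2 = 1/4).
Hamilton's rule: n·r·B > C  ⇒  n > C/(r·B) = 0.0447/(0.25·0.0402) = 4.448.
The smallest integer exceeding 4.448 is 5.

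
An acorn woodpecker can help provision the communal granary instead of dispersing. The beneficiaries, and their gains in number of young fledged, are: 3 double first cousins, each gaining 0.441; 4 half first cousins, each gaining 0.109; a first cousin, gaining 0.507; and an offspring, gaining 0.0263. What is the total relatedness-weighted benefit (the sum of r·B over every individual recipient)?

0.434525

r to a double first cousin = 1/4 (double first cousins share both grandparent pairs — four paths of length 4: r = 4·(1/2)^4 = 1/4).
r to a half first cousin = 0.0625 (half first cousins share one grandparent — one path of length 4: r = (1/2)^4 = 1/16).
r to a first cousin = 0.125 (first cousins share one grandparent pair — two paths of length 4: r = 2·(1/2)^4 = 1/8).
r to an offspring = 0.5 (one parent–offspring link: r = (1/2)^1 = 1/2).
Summing one r·B term per recipient: 3·0.25·0.441 + 4·0.0625·0.109 + 1·0.125·0.507 + 1·0.5·0.0263 = 0.434525.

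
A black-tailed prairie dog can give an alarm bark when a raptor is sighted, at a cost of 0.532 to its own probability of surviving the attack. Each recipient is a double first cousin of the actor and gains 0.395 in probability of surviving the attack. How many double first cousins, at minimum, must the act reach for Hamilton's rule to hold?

6

r to a double first cousin = 1/4 (double first cousins share both grandparent pairs — four paths of length 4: r = 4·(1/2)^4 = 1/4).
Hamilton's rule: n·r·B > C  ⇒  n > C/(r·B) = 0.532/(0.25·0.395) = 5.387.
The smallest integer exceeding 5.387 is 6.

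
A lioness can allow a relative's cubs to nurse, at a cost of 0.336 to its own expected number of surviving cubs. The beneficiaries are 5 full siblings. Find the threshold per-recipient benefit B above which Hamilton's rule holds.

r to a full sibling = 1/2 (full sibs share both parents — two paths of length 2: r = 2·(1/2)^2 = 1/2).
Hamilton's rule with n recipients of equal r: n·r·B > C, so B > C/(n·r) = 0.336/(5·0.5) = 0.1344.

0.1344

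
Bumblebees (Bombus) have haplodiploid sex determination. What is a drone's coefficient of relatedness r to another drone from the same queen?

Haploid brothers each carry a random half of the queen's diploid genome, so on average they share half: r = 1/2.

0.5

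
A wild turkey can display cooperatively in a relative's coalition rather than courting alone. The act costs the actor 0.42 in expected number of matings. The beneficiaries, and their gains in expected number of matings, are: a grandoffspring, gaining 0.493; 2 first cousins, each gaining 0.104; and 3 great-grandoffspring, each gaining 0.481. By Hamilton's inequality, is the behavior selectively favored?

Hamilton's rule: the trait is favored when the sum of r·B over every recipient exceeds the actor's cost C.
r to a grandoffspring = 0.25 (two parent–offspring links: r = (1/2)^2 = 1/4).
r to a first cousin = 1/8 (first cousins share one grandparent pair — two paths of length 4: r = 2·(1/2)^4 = 1/8).
r to a great-grandoffspring = 0.125 (three parent–offspring links: r = (1/2)^3 = 1/8).
Summing one r·B term per recipient: 1·0.25·0.493 + 2·0.125·0.104 + 3·0.125·0.481 = 0.329625.
0.329625 < 0.42: the indirect benefit is less than the cost.

No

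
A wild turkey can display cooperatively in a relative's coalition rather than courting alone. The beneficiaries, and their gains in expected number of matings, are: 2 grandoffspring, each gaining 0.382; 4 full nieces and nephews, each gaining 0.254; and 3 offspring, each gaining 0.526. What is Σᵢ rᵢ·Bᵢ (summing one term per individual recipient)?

1.234

r to a grandoffspring = 0.25 (two parent–offspring links: r = (1/2)^2 = 1/4).
r to a full niece or nephew = 0.25 (full aunt/uncle↔niece/nephew: two paths of length 3 through the shared grandparent pair: r = 2·(1/2)^3 = 1/4).
r to an offspring = 0.5 (one parent–offspring link: r = (1/2)^1 = 1/2).
Summing one r·B term per recipient: 2·0.25·0.382 + 4·0.25·0.254 + 3·0.5·0.526 = 1.234.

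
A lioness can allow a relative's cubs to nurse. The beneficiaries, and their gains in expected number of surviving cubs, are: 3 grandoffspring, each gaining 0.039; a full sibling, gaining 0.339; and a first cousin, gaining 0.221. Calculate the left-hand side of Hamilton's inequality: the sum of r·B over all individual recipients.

r to a grandoffspring = 1/4 (two parent–offspring links: r = (1/2)^2 = 1/4).
r to a full sibling = 1/2 (full sibs share both parents — two paths of length 2: r = 2·(1/2)^2 = 1/2).
r to a first cousin = 1/8 (first cousins share one grandparent pair — two paths of length 4: r = 2·(1/2)^4 = 1/8).
Summing one r·B term per recipient: 3·0.25·0.039 + 1·0.5·0.339 + 1·0.125·0.221 = 0.226375.

0.226375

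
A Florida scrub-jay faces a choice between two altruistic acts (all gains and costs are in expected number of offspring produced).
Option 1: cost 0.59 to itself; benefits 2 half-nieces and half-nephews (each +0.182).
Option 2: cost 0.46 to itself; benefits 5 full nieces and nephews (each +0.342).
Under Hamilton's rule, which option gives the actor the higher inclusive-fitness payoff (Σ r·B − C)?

Option 2

Option 1: r to a half-niece or half-nephew = 0.125.
Option 1: Σ r·B − C = (2·0.125·0.182) − 0.59 = -0.5445.
Option 2: r to a full niece or nephew = 0.25.
Option 2: Σ r·B − C = (5·0.25·0.342) − 0.46 = -0.0325.
Option 2 has the higher net inclusive-fitness payoff.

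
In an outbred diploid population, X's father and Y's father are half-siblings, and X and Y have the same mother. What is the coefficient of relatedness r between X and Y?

Wright's path rule: contributions from independent ancestry routes add.
X and Y are related in two ways: half first cousins through their fathers (r = 1/16) and half-sibs through their shared mother (r = 1/4).
r = 1/16 + 1/4 = 5/16 = 0.3125.

0.3125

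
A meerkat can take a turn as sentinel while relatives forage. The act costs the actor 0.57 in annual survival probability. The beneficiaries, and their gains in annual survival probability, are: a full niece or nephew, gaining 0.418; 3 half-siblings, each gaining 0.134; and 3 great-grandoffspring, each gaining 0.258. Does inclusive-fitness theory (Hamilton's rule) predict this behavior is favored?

Hamilton's rule: the trait is favored when the sum of r·B over every recipient exceeds the actor's cost C.
r to a full niece or nephew = 1/4 (full aunt/uncle↔niece/nephew: two paths of length 3 through the shared grandparent pair: r = 2·(1/2)^3 = 1/4).
r to a half-sibling = 1/4 (half-sibs share one parent — one path of length 2: r = (1/2)^2 = 1/4).
r to a great-grandoffspring = 0.125 (three parent–offspring links: r = (1/2)^3 = 1/8).
Summing one r·B term per recipient: 1·0.25·0.418 + 3·0.25·0.134 + 3·0.125·0.258 = 0.30175.
0.30175 < 0.57: the indirect benefit is less than the cost.

No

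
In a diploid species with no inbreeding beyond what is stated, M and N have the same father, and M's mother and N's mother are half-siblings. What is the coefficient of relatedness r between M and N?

0.3125

With two independent routes of shared ancestry, r is the sum of the two contributions.
M and N are related in two ways: half-sibs through their shared father (r = 1/4) and half first cousins through their mothers (r = 1/16).
r = 1/4 + 1/16 = 0.3125.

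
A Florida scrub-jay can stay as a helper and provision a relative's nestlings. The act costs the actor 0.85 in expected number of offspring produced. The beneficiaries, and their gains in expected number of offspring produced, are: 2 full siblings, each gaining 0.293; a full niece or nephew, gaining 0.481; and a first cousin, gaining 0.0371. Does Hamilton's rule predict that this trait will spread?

No

Hamilton's rule: the trait is favored when the sum of r·B over every recipient exceeds the actor's cost C.
r to a full sibling = 0.5 (full sibs share both parents — two paths of length 2: r = 2·(1/2)^2 = 1/2).
r to a full niece or nephew = 0.25 (full aunt/uncle↔niece/nephew: two paths of length 3 through the shared grandparent pair: r = 2·(1/2)^3 = 1/4).
r to a first cousin = 1/8 (first cousins share one grandparent pair — two paths of length 4: r = 2·(1/2)^4 = 1/8).
Summing one r·B term per recipient: 2·0.5·0.293 + 1·0.25·0.481 + 1·0.125·0.0371 = 0.4178875.
0.4178875 < 0.85: the indirect benefit is less than the cost.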